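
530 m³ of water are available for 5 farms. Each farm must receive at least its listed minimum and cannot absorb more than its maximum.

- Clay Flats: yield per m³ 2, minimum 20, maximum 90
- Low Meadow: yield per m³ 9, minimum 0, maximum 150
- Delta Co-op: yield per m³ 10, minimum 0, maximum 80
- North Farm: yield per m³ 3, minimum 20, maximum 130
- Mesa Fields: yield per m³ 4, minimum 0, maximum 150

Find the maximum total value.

Meeting every minimum uses 20+0+0+20+0 = 40 m³, leaving 490.
Order the farms by yield per m³: Delta Co-op 10 > Low Meadow 9 > Mesa Fields 4 > North Farm 3 > Clay Flats 2.
Delta Co-op: +80 to 80 (cap) ; 410 left.
Low Meadow: +150 to 150 (cap) ; 260 left.
Mesa Fields takes 150 more to reach its cap of 150 ; 110 left.
Give North Farm 110 more to hit its cap of 130 ; 0 left.
Total = 2×20 + 9×150 + 10×80 + 3×130 + 4×150 = 3180.

3180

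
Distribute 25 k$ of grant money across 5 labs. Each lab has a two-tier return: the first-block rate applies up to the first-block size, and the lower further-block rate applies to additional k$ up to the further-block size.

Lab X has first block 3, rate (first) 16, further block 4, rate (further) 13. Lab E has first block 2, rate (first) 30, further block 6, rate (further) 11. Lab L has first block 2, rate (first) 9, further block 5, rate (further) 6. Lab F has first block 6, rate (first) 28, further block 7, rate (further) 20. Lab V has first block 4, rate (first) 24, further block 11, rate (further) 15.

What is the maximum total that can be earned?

557

Order all 10 blocks by rate: Lab E/tier1 30 > Lab F/tier1 28 > Lab V/tier1 24 > Lab F/tier2 20 > Lab X/tier1 16 > Lab V/tier2 15 > Lab X/tier2 13 > Lab E/tier2 11 > Lab L/tier1 9 > Lab L/tier2 6.
Lab E/tier1 (30): +2 → 23 left.
Lab F tier1 at 28: fill all 6 → 17 left.
Lab V tier1 at 24: fill all 4 → 13 left.
Lab F/tier2 (20): +7 → 6 left.
Lab X tier1 at 16: fill all 3 → 3 left.
Lab V/tier2: +3 of 11 at 15; pool empty.
Total = 30×2 + 28×6 + 24×4 + 20×7 + 16×3 + 15×3 = 557.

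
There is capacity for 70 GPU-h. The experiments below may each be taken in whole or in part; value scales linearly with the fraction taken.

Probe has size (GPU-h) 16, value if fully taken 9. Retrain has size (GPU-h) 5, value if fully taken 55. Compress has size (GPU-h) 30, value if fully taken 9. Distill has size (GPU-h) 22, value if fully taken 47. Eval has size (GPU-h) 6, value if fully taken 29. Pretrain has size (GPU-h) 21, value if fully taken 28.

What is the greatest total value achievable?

Best value per unit of size first: Retrain 55/5≈11, Eval 29/6≈4.83, Distill 47/22≈2.14, Pretrain 28/21≈1.33, Probe 9/16≈0.562, Compress 9/30≈0.3.
All 5 GPU-h of Retrain fit (value 55) → 65 remain.
All 6 GPU-h of Eval fit (value 29) → 59 remain.
Distill: take in full, 22 GPU-h for value 47 → 37 left.
All 21 GPU-h of Pretrain fit (value 28) → 16 remain.
Take all of Probe (16 GPU-h, value 9) → 0 GPU-h left.
Total value = 168.

168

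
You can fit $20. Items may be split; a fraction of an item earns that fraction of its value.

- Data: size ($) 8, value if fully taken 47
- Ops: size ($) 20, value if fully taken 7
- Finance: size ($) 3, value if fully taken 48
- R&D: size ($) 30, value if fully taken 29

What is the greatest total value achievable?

103.7

Rank by value-to-size ratio: Finance 48/3≈16, Data 47/8≈5.88, R&D 29/30≈0.967, Ops 7/20≈0.35.
Finance: take in full, 3 $ for value 48 ; 17 left.
Take all of Data (8 $, value 47) ; 9 $ left.
9 $ left: a 9/30 share of R&D gives 29×9/30 = 8.7.
Total value = 103.7.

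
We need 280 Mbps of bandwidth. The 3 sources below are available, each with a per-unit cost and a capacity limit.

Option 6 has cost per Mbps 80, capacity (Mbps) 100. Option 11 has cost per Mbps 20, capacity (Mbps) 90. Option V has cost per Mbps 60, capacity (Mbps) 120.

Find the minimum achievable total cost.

14600

Use sources in increasing cost order.
Take 90 from Option 11 at 20 ; need 190 more.
Option V (60): use full 120 ; 70 Mbps to go.
Take 70 from Option 6 at 80 to finish.
Cost = 90×20 + 120×60 + 70×80 = 14600.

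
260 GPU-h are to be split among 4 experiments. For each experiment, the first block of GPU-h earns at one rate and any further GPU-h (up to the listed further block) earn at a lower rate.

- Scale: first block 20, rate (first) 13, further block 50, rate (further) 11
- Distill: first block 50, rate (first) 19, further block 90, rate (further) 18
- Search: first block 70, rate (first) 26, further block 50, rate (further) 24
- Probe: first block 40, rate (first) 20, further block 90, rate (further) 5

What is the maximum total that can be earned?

Treat each block as its own option and order by rate: Search/T1 26 > Search/T2 24 > Probe/T1 20 > Distill/T1 19 > Distill/T2 18 > Scale/T1 13 > Scale/T2 11 > Probe/T2 5.
Search/T1 (26): +70 ; 190 left.
Search T2 at 24: fill all 50 ; 140 left.
Probe/T1 (20): +40 ; 100 left.
Distill/T1 (19): +50 ; 50 left.
Distill T2 at 18: only 50 left, fill 50.
Total = 26×70 + 24×50 + 20×40 + 19×50 + 18×50 = 5670.

5670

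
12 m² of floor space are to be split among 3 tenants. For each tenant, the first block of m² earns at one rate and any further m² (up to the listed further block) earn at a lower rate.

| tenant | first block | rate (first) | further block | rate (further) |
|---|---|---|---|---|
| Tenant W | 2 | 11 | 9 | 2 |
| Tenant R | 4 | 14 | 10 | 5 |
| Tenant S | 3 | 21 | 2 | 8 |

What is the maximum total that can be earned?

162

Rank every tier by rate: Tenant S/tier1 21 > Tenant R/tier1 14 > Tenant W/tier1 11 > Tenant S/tier2 8 > Tenant R/tier2 5 > Tenant W/tier2 2.
Tenant S tier1 at 21: fill all 3 → 9 left.
Tenant R/tier1 (14): +4 → 5 left.
Tenant W/tier1 (11): +2 → 3 left.
Fill Tenant S tier2 block (2 at 8) → 1 left.
1 remain; put them into Tenant R tier2 at 5.
Total = 21×3 + 14×4 + 11×2 + 8×2 + 5×1 = 162.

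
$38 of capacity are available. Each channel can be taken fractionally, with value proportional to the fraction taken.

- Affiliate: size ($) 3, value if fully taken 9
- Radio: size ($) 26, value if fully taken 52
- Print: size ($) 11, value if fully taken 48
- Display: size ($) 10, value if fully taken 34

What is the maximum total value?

119

Sort by value density: Print 48/11≈4.36, Display 34/10≈3.4, Affiliate 9/3≈3, Radio 52/26≈2.
Take all of Print (11 $, value 48) → 27 $ left.
All 10 $ of Display fit (value 34) → 17 remain.
Affiliate: take in full, 3 $ for value 9 → 14 left.
14 $ left: a 14/26 share of Radio gives 52×14/26 = 28.
Total value = 119.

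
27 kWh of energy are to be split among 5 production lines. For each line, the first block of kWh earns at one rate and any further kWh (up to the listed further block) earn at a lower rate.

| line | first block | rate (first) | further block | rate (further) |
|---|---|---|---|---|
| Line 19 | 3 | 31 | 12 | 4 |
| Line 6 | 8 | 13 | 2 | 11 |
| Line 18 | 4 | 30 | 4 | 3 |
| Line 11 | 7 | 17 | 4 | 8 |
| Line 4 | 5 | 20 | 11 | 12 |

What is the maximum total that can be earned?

536

Order all 10 blocks by rate: Line 19/tier1 31 > Line 18/tier1 30 > Line 4/tier1 20 > Line 11/tier1 17 > Line 6/tier1 13 > Line 4/tier2 12 > Line 6/tier2 11 > Line 11/tier2 8 > Line 19/tier2 4 > Line 18/tier2 3.
Line 19 tier1 at 31: fill all 3 ; 24 left.
Fill Line 18 tier1 block (4 at 30) ; 20 left.
Fill Line 4 tier1 block (5 at 20) ; 15 left.
Fill Line 11 tier1 block (7 at 17) ; 8 left.
Fill Line 6 tier1 block (8 at 13) ; 0 left.
Total = 31×3 + 30×4 + 20×5 + 17×7 + 13×8 = 536.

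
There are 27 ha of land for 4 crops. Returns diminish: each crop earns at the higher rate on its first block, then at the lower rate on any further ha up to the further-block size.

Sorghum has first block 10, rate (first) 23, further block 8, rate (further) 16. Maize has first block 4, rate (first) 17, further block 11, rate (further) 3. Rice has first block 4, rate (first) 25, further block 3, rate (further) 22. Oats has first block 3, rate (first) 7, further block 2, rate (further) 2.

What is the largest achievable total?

Order all 8 blocks by rate: Rice/T1 25 > Sorghum/T1 23 > Rice/T2 22 > Maize/T1 17 > Sorghum/T2 16 > Oats/T1 7 > Maize/T2 3 > Oats/T2 2.
Fill Rice T1 block (4 at 25) — 23 left.
Sorghum T1 at 23: fill all 10 — 13 left.
Fill Rice T2 block (3 at 22) — 10 left.
Maize T1 at 17: fill all 4 — 6 left.
Sorghum T2 at 16: only 6 left, fill 6.
Total = 25×4 + 23×10 + 22×3 + 17×4 + 16×6 = 560.

560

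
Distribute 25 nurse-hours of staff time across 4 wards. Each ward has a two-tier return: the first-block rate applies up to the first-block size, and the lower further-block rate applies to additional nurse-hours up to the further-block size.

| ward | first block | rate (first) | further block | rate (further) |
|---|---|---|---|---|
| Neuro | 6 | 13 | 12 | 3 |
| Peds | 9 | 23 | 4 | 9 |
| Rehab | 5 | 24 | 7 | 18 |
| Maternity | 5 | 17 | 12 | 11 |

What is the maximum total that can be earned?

521

Order all 8 blocks by rate: Rehab/T1 24 > Peds/T1 23 > Rehab/T2 18 > Maternity/T1 17 > Neuro/T1 13 > Maternity/T2 11 > Peds/T2 9 > Neuro/T2 3.
Rehab/T1 (24): +5 → 20 left.
Peds T1 at 23: fill all 9 → 11 left.
Rehab T2 at 18: fill all 7 → 4 left.
Maternity/T1: +4 of 5 at 17; pool empty.
Total = 24×5 + 23×9 + 18×7 + 17×4 = 521.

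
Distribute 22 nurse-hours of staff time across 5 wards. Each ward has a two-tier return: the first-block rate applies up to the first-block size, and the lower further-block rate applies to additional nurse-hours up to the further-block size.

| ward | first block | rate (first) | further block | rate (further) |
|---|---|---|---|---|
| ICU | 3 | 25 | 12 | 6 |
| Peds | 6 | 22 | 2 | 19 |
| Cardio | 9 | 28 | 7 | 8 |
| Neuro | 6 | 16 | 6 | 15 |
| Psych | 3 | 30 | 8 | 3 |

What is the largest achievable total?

Order all 10 blocks by rate: Psych/first 30 > Cardio/first 28 > ICU/first 25 > Peds/first 22 > Peds/second 19 > Neuro/first 16 > Neuro/second 15 > Cardio/second 8 > ICU/second 6 > Psych/second 3.
Psych first at 30: fill all 3 — 19 left.
Cardio/first (28): +9 — 10 left.
ICU first at 25: fill all 3 — 7 left.
Peds/first (22): +6 — 1 left.
1 remain; put them into Peds second at 19.
Total = 30×3 + 28×9 + 25×3 + 22×6 + 19×1 = 568.

568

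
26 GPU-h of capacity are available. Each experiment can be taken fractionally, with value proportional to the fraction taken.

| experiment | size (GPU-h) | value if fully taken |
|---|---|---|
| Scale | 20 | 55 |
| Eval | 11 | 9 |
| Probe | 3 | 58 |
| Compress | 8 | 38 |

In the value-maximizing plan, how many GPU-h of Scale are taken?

Sort by value density: Probe 58/3≈19.3, Compress 38/8≈4.75, Scale 55/20≈2.75, Eval 9/11≈0.818.
Take all of Probe (3 GPU-h, value 58) → 23 GPU-h left.
Compress: take in full, 8 GPU-h for value 38 → 15 left.
Fill the last 15 GPU-h with part of Scale: 15/20 of it earns 41.25.

15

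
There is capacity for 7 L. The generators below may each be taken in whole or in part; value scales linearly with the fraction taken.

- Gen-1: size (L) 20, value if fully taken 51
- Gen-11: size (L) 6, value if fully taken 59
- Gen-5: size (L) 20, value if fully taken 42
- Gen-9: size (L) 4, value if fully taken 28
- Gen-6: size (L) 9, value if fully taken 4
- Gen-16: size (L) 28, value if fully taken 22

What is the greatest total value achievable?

Best value per unit of size first: Gen-11 59/6≈9.83, Gen-9 28/4≈7, Gen-1 51/20≈2.55, Gen-5 42/20≈2.1, Gen-16 22/28≈0.786, Gen-6 4/9≈0.444.
All 6 L of Gen-11 fit (value 59) — 1 remain.
Only 1 L remain; take 1/4 of Gen-9 for value 28×1/4 = 7.
Total value = 66.

66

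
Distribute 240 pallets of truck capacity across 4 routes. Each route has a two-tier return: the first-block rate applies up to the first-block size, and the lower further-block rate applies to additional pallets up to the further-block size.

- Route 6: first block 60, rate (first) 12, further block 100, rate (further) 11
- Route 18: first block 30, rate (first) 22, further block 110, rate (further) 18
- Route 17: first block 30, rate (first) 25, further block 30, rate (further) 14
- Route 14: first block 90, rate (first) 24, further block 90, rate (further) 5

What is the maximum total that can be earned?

5190

Treat each block as its own option and order by rate: Route 17/first 25 > Route 14/first 24 > Route 18/first 22 > Route 18/second 18 > Route 17/second 14 > Route 6/first 12 > Route 6/second 11 > Route 14/second 5.
Route 17 first at 25: fill all 30 — 210 left.
Route 14/first (24): +90 — 120 left.
Fill Route 18 first block (30 at 22) — 90 left.
Route 18/second: +90 of 110 at 18; pool empty.
Total = 25×30 + 24×90 + 22×30 + 18×90 = 5190.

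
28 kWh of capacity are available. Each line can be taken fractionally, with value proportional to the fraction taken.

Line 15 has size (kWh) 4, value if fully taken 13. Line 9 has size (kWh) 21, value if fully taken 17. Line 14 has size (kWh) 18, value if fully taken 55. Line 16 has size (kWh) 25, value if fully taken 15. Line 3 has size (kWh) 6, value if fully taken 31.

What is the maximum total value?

Sort by value density: Line 3 31/6≈5.17, Line 15 13/4≈3.25, Line 14 55/18≈3.06, Line 9 17/21≈0.81, Line 16 15/25≈0.6.
Line 3: take in full, 6 kWh for value 31 ; 22 left.
Take all of Line 15 (4 kWh, value 13) ; 18 kWh left.
Line 14: take in full, 18 kWh for value 55 ; 0 left.
Total value = 99.

99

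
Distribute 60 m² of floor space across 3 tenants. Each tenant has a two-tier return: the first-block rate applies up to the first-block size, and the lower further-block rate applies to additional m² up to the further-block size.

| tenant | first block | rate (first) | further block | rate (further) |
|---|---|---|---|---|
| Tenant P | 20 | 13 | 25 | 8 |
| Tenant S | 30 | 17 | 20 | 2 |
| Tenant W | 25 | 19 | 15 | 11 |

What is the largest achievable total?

Rank every tier by rate: Tenant W/tier1 19 > Tenant S/tier1 17 > Tenant P/tier1 13 > Tenant W/tier2 11 > Tenant P/tier2 8 > Tenant S/tier2 2.
Tenant W tier1 at 19: fill all 25 → 35 left.
Tenant S tier1 at 17: fill all 30 → 5 left.
Tenant P/tier1: +5 of 20 at 13; pool empty.
Total = 19×25 + 17×30 + 13×5 = 1050.

1050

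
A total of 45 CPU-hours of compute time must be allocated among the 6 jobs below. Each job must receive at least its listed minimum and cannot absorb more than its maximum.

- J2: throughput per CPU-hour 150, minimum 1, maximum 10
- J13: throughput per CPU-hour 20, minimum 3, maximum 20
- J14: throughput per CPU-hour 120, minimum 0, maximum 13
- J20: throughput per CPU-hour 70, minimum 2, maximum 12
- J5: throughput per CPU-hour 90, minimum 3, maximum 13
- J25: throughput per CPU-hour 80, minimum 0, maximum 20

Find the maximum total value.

Meeting every minimum uses 1+3+0+2+3+0 = 9 CPU-hours, leaving 36.
Order the jobs by throughput per CPU-hour: J2 150 > J14 120 > J5 90 > J25 80 > J20 70 > J13 20.
J2: +9 to 10 (cap) → 27 left.
J14 takes 13 more to reach its cap of 13 → 14 left.
Give J5 10 more to hit its cap of 13 → 4 left.
J25: +4 (room for 20) → 4. Pool exhausted.
Total = 150×10 + 20×3 + 120×13 + 70×2 + 90×13 + 80×4 = 4750.

4750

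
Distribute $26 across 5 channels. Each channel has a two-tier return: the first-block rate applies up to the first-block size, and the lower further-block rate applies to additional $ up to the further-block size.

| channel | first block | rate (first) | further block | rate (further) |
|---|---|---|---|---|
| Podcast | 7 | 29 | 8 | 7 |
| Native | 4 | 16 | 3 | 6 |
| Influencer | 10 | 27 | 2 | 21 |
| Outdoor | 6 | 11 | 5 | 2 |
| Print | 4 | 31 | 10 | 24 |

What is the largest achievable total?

Rank every tier by rate: Print/T1 31 > Podcast/T1 29 > Influencer/T1 27 > Print/T2 24 > Influencer/T2 21 > Native/T1 16 > Outdoor/T1 11 > Podcast/T2 7 > Native/T2 6 > Outdoor/T2 2.
Print/T1 (31): +4 ; 22 left.
Podcast T1 at 29: fill all 7 ; 15 left.
Fill Influencer T1 block (10 at 27) ; 5 left.
5 remain; put them into Print T2 at 24.
Total = 31×4 + 29×7 + 27×10 + 24×5 = 717.

717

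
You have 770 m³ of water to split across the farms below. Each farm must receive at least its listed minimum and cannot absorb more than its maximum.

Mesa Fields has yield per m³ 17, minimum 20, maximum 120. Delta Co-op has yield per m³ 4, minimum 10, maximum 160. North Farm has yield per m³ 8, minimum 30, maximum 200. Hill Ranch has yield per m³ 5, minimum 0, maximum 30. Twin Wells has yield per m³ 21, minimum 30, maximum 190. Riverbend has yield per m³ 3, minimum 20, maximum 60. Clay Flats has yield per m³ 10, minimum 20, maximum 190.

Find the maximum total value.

9820

Meeting every minimum uses 20+10+30+0+30+20+20 = 130 m³, leaving 640.
Order the farms by yield per m³: Twin Wells 21 > Mesa Fields 17 > Clay Flats 10 > North Farm 8 > Hill Ranch 5 > Delta Co-op 4 > Riverbend 3.
Twin Wells takes 160 more to reach its cap of 190 — 480 left.
Mesa Fields: +100 to 120 (cap) — 380 left.
Give Clay Flats 170 more to hit its cap of 190 — 210 left.
North Farm takes 170 more to reach its cap of 200 — 40 left.
Hill Ranch takes 30 more to reach its cap of 30 — 10 left.
Delta Co-op has room for 150 more but only 10 remain, so it gets 20.
Total = 17×120 + 4×20 + 8×200 + 5×30 + 21×190 + 3×20 + 10×190 = 9820.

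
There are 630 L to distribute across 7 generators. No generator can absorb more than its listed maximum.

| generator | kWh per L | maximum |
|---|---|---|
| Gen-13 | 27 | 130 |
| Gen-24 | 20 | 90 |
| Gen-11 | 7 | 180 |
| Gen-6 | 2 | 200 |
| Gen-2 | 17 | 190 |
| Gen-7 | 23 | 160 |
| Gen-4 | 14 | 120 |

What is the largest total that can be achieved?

Highest kWh per L first: Gen-13 27 > Gen-7 23 > Gen-24 20 > Gen-2 17 > Gen-4 14 > Gen-11 7 > Gen-6 2.
Gen-13 takes 130 to reach its cap of 130 → 500 left.
Give Gen-7 160 to hit its cap of 160 → 340 left.
Give Gen-24 90 to hit its cap of 90 → 250 left.
Gen-2: +190 to 190 (cap) → 60 left.
Gen-4: +60 (room for 120) → 60. Pool exhausted.
Total = 27×130 + 20×90 + 17×190 + 23×160 + 14×60 = 13060.

13060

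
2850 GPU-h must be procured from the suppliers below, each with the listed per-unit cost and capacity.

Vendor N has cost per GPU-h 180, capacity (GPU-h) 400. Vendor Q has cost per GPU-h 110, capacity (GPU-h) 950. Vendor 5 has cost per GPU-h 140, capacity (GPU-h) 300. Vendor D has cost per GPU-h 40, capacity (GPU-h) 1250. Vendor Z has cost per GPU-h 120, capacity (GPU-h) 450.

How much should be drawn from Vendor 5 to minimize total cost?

Use suppliers in increasing cost order.
Vendor D at 40: take all 1250 GPU-h → 1600 still needed.
Vendor Q (110): use full 950 → 650 GPU-h to go.
Vendor Z at 120: take all 450 GPU-h → 200 still needed.
Take 200 from Vendor 5 at 140 to finish.
Vendor N: unused.

200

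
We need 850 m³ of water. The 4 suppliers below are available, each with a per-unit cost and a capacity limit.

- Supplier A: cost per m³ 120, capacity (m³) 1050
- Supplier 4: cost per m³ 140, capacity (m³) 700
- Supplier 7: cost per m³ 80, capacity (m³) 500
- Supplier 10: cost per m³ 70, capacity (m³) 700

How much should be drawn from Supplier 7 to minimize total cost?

Fill from the cheapest supplier first.
Supplier 10 at 70: take all 700 m³ → 150 still needed.
Supplier 7 at 80: take 150 of its 500 → requirement met.
Supplier A, Supplier 4: unused.

150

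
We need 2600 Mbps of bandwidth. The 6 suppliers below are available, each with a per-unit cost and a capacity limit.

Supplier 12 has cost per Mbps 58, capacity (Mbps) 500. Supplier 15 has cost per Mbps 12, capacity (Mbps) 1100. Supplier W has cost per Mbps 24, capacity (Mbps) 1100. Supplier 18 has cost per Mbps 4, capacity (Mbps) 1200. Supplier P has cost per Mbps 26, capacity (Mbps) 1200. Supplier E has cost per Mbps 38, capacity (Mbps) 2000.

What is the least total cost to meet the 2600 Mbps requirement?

Use suppliers in increasing cost order.
Take 1200 from Supplier 18 at 4 — need 1400 more.
Take 1100 from Supplier 15 at 12 — need 300 more.
Supplier W (24): take the remaining 300 — done.
Supplier P, Supplier E, Supplier 12: unused.
Cost = 1200×4 + 1100×12 + 300×24 = 25200.

25200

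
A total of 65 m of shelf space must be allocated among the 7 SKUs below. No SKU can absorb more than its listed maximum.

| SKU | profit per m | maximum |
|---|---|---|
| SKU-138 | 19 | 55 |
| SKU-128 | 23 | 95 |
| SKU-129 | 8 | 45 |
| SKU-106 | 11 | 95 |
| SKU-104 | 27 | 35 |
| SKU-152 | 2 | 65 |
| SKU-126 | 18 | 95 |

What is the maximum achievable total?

Highest profit per m first: SKU-104 27 > SKU-128 23 > SKU-138 19 > SKU-126 18 > SKU-106 11 > SKU-129 8 > SKU-152 2.
SKU-104: +35 to 35 (cap) → 30 left.
SKU-128: +30 (room for 95) → 30. Pool exhausted.
Total = 23×30 + 27×35 = 1635.

1635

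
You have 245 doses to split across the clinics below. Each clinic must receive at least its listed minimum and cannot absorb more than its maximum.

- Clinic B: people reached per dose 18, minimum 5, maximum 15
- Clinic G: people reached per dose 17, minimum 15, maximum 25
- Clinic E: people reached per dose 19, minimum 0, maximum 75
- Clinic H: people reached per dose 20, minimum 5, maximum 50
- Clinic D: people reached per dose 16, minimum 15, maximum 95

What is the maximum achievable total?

Meeting every minimum uses 5+15+0+5+15 = 40 doses, leaving 205.
Order the clinics by people reached per dose: Clinic H 20 > Clinic E 19 > Clinic B 18 > Clinic G 17 > Clinic D 16.
Give Clinic H 45 more to hit its cap of 50 ; 160 left.
Give Clinic E 75 more to hit its cap of 75 ; 85 left.
Clinic B takes 10 more to reach its cap of 15 ; 75 left.
Clinic G: +10 to 25 (cap) ; 65 left.
Only 65 left; Clinic D takes them to reach 80.
Total = 18×15 + 17×25 + 19×75 + 20×50 + 16×80 = 4400.

4400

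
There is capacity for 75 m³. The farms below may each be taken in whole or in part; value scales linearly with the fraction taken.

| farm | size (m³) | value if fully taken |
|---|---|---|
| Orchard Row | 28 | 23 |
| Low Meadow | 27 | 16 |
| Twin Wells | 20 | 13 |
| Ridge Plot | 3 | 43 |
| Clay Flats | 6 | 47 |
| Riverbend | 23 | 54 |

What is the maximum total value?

Best value per unit of size first: Ridge Plot 43/3≈14.3, Clay Flats 47/6≈7.83, Riverbend 54/23≈2.35, Orchard Row 23/28≈0.821, Twin Wells 13/20≈0.65, Low Meadow 16/27≈0.593.
Ridge Plot: take in full, 3 m³ for value 43 — 72 left.
Clay Flats: take in full, 6 m³ for value 47 — 66 left.
Riverbend: take in full, 23 m³ for value 54 — 43 left.
All 28 m³ of Orchard Row fit (value 23) — 15 remain.
Only 15 m³ remain; take 15/20 of Twin Wells for value 13×15/20 = 9.75.
Total value = 176.75.

176.75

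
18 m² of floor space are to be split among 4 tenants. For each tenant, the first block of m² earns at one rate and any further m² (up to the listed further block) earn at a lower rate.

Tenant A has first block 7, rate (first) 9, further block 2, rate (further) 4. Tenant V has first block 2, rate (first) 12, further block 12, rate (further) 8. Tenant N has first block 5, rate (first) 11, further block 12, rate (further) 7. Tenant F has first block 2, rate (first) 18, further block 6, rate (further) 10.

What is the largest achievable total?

202

Treat each block as its own option and order by rate: Tenant F/tier1 18 > Tenant V/tier1 12 > Tenant N/tier1 11 > Tenant F/tier2 10 > Tenant A/tier1 9 > Tenant V/tier2 8 > Tenant N/tier2 7 > Tenant A/tier2 4.
Fill Tenant F tier1 block (2 at 18) — 16 left.
Fill Tenant V tier1 block (2 at 12) — 14 left.
Tenant N tier1 at 11: fill all 5 — 9 left.
Tenant F/tier2 (10): +6 — 3 left.
Tenant A tier1 at 9: only 3 left, fill 3.
Total = 18×2 + 12×2 + 11×5 + 10×6 + 9×3 = 202.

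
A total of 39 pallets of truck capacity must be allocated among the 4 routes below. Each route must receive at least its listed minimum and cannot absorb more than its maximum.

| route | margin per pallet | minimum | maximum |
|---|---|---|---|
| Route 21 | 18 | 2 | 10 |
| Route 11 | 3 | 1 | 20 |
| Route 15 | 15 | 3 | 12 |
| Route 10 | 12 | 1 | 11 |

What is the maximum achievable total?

Meeting every minimum uses 2+1+3+1 = 7 pallets, leaving 32.
Order the routes by margin per pallet: Route 21 18 > Route 15 15 > Route 10 12 > Route 11 3.
Give Route 21 8 more to hit its cap of 10 ; 24 left.
Route 15 takes 9 more to reach its cap of 12 ; 15 left.
Route 10 takes 10 more to reach its cap of 11 ; 5 left.
Only 5 left; Route 11 takes them to reach 6.
Total = 18×10 + 3×6 + 15×12 + 12×11 = 510.

510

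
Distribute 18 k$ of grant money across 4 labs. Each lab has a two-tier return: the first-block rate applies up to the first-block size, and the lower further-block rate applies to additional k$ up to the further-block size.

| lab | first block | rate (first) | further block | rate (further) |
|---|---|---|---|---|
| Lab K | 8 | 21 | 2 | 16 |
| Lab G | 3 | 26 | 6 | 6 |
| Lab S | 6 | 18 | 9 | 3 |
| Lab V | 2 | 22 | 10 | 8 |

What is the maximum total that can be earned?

380

Order all 8 blocks by rate: Lab G/tier1 26 > Lab V/tier1 22 > Lab K/tier1 21 > Lab S/tier1 18 > Lab K/tier2 16 > Lab V/tier2 8 > Lab G/tier2 6 > Lab S/tier2 3.
Lab G tier1 at 26: fill all 3 ; 15 left.
Fill Lab V tier1 block (2 at 22) ; 13 left.
Lab K/tier1 (21): +8 ; 5 left.
5 remain; put them into Lab S tier1 at 18.
Total = 26×3 + 22×2 + 21×8 + 18×5 = 380.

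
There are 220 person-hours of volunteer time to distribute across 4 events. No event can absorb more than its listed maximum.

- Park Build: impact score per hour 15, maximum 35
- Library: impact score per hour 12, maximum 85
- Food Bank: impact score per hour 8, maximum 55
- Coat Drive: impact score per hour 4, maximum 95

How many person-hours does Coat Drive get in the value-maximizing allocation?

45

Highest impact score per hour first: Park Build 15 > Library 12 > Food Bank 8 > Coat Drive 4.
Give Park Build 35 to hit its cap of 35 — 185 left.
Library takes 85 to reach its cap of 85 — 100 left.
Food Bank takes 55 to reach its cap of 55 — 45 left.
Coat Drive has room for 95 but only 45 remain, so it gets 45.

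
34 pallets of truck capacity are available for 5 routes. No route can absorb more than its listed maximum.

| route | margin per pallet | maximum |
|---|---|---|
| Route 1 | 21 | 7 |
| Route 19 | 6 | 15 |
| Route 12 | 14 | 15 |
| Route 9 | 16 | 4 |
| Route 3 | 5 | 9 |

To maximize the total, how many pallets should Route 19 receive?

Order the routes by margin per pallet: Route 1 21 > Route 9 16 > Route 12 14 > Route 19 6 > Route 3 5.
Route 1: +7 to 7 (cap) ; 27 left.
Give Route 9 4 to hit its cap of 4 ; 23 left.
Route 12: +15 to 15 (cap) ; 8 left.
Only 8 left; Route 19 takes them to reach 8.

8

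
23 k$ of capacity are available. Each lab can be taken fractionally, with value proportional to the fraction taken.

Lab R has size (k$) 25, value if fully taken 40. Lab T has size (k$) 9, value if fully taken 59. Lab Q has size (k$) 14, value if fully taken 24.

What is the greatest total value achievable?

Sort by value density: Lab T 59/9≈6.56, Lab Q 24/14≈1.71, Lab R 40/25≈1.6.
All 9 k$ of Lab T fit (value 59) → 14 remain.
All 14 k$ of Lab Q fit (value 24) → 0 remain.
Total value = 83.

83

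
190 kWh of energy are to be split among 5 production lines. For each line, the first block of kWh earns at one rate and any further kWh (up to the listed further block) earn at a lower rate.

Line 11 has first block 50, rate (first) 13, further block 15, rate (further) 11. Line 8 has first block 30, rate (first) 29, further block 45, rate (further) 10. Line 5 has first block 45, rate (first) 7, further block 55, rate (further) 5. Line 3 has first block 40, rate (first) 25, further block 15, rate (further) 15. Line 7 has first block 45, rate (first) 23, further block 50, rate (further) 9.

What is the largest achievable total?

Treat each block as its own option and order by rate: Line 8/tier1 29 > Line 3/tier1 25 > Line 7/tier1 23 > Line 3/tier2 15 > Line 11/tier1 13 > Line 11/tier2 11 > Line 8/tier2 10 > Line 7/tier2 9 > Line 5/tier1 7 > Line 5/tier2 5.
Line 8/tier1 (29): +30 — 160 left.
Line 3 tier1 at 25: fill all 40 — 120 left.
Line 7 tier1 at 23: fill all 45 — 75 left.
Line 3 tier2 at 15: fill all 15 — 60 left.
Fill Line 11 tier1 block (50 at 13) — 10 left.
Line 11/tier2: +10 of 15 at 11; pool empty.
Total = 29×30 + 25×40 + 23×45 + 15×15 + 13×50 + 11×10 = 3890.

3890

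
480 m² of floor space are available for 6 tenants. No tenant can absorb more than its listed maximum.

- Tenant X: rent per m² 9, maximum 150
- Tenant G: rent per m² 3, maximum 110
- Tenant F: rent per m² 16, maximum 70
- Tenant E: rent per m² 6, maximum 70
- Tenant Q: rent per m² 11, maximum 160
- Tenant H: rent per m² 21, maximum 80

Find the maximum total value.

Rank by rent per m²: Tenant H 21 > Tenant F 16 > Tenant Q 11 > Tenant X 9 > Tenant E 6 > Tenant G 3.
Give Tenant H 80 to hit its cap of 80 → 400 left.
Tenant F takes 70 to reach its cap of 70 → 330 left.
Give Tenant Q 160 to hit its cap of 160 → 170 left.
Tenant X: +150 to 150 (cap) → 20 left.
Only 20 left; Tenant E takes them to reach 20.
Total = 9×150 + 16×70 + 6×20 + 11×160 + 21×80 = 6030.

6030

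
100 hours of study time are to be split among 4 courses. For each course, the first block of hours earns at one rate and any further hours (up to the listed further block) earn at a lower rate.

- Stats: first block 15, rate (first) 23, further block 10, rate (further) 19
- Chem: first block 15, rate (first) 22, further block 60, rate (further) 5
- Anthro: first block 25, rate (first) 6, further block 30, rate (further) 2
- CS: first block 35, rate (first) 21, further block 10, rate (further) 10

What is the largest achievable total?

1790

Treat each block as its own option and order by rate: Stats/tier1 23 > Chem/tier1 22 > CS/tier1 21 > Stats/tier2 19 > CS/tier2 10 > Anthro/tier1 6 > Chem/tier2 5 > Anthro/tier2 2.
Fill Stats tier1 block (15 at 23) → 85 left.
Chem tier1 at 22: fill all 15 → 70 left.
CS/tier1 (21): +35 → 35 left.
Stats tier2 at 19: fill all 10 → 25 left.
Fill CS tier2 block (10 at 10) → 15 left.
Anthro/tier1: +15 of 25 at 6; pool empty.
Total = 23×15 + 22×15 + 21×35 + 19×10 + 10×10 + 6×15 = 1790.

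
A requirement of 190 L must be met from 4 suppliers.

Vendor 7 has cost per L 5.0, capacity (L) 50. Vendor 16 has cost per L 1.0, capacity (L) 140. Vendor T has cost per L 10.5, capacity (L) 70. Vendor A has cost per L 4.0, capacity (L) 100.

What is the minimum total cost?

Use suppliers in increasing cost order.
Vendor 16 (1.0): use full 140 ; 50 L to go.
Vendor A (4.0): take the remaining 50 ; done.
Vendor 7, Vendor T: unused.
Cost = 140×1.0 + 50×4.0 = 340.

340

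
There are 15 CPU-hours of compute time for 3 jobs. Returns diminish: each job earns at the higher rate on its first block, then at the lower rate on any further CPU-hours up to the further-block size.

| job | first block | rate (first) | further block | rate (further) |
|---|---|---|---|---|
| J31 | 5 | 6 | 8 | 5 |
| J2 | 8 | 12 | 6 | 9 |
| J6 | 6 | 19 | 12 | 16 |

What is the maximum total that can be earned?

Order all 6 blocks by rate: J6/tier1 19 > J6/tier2 16 > J2/tier1 12 > J2/tier2 9 > J31/tier1 6 > J31/tier2 5.
J6/tier1 (19): +6 — 9 left.
J6/tier2: +9 of 12 at 16; pool empty.
Total = 19×6 + 16×9 = 258.

258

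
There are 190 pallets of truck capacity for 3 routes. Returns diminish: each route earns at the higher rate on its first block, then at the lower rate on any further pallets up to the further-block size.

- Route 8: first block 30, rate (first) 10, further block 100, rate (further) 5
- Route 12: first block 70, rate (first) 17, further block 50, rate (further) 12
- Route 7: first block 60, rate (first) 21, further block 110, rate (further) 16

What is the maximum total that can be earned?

Rank every tier by rate: Route 7/first 21 > Route 12/first 17 > Route 7/second 16 > Route 12/second 12 > Route 8/first 10 > Route 8/second 5.
Route 7/first (21): +60 → 130 left.
Route 12 first at 17: fill all 70 → 60 left.
Route 7/second: +60 of 110 at 16; pool empty.
Total = 21×60 + 17×70 + 16×60 = 3410.

3410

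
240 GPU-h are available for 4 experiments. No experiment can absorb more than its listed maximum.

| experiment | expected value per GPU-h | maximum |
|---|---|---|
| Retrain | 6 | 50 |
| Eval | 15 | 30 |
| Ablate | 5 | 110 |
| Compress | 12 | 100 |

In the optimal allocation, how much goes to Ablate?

60

Rank by expected value per GPU-h: Eval 15 > Compress 12 > Retrain 6 > Ablate 5.
Eval takes 30 to reach its cap of 30 → 210 left.
Give Compress 100 to hit its cap of 100 → 110 left.
Give Retrain 50 to hit its cap of 50 → 60 left.
Ablate has room for 110 but only 60 remain, so it gets 60.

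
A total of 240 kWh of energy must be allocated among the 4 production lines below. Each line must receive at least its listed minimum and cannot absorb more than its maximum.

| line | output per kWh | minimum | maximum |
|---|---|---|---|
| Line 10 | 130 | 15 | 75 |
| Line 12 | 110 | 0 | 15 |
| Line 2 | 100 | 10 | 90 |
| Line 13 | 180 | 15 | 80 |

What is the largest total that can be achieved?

Meeting every minimum uses 15+0+10+15 = 40 kWh, leaving 200.
Order the production lines by output per kWh: Line 13 180 > Line 10 130 > Line 12 110 > Line 2 100.
Line 13 takes 65 more to reach its cap of 80 — 135 left.
Line 10 takes 60 more to reach its cap of 75 — 75 left.
Give Line 12 15 more to hit its cap of 15 — 60 left.
Only 60 left; Line 2 takes them to reach 70.
Total = 130×75 + 110×15 + 100×70 + 180×80 = 32800.

32800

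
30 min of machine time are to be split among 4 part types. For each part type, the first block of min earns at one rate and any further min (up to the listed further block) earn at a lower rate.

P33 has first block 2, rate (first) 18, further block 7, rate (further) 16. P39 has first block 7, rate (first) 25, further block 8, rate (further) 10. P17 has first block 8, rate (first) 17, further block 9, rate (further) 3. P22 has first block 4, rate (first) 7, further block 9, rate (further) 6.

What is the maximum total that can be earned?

519

Order all 8 blocks by rate: P39/first 25 > P33/first 18 > P17/first 17 > P33/second 16 > P39/second 10 > P22/first 7 > P22/second 6 > P17/second 3.
P39 first at 25: fill all 7 — 23 left.
P33 first at 18: fill all 2 — 21 left.
P17/first (17): +8 — 13 left.
P33 second at 16: fill all 7 — 6 left.
P39 second at 10: only 6 left, fill 6.
Total = 25×7 + 18×2 + 17×8 + 16×7 + 10×6 = 519.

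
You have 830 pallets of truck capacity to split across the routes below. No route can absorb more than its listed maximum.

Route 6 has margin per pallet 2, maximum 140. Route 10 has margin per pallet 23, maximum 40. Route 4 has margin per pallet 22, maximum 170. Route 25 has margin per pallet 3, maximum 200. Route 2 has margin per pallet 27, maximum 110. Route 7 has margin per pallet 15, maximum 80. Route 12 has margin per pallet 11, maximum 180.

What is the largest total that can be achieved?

Order the routes by margin per pallet: Route 2 27 > Route 10 23 > Route 4 22 > Route 7 15 > Route 12 11 > Route 25 3 > Route 6 2.
Give Route 2 110 to hit its cap of 110 → 720 left.
Route 10: +40 to 40 (cap) → 680 left.
Route 4 takes 170 to reach its cap of 170 → 510 left.
Route 7 takes 80 to reach its cap of 80 → 430 left.
Route 12: +180 to 180 (cap) → 250 left.
Give Route 25 200 to hit its cap of 200 → 50 left.
Only 50 left; Route 6 takes them to reach 50.
Total = 2×50 + 23×40 + 22×170 + 3×200 + 27×110 + 15×80 + 11×180 = 11510.

11510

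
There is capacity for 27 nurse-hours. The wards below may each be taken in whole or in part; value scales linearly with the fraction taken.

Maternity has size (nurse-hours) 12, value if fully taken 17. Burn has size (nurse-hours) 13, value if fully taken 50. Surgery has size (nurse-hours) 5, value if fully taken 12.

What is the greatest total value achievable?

74.75

Rank by value-to-size ratio: Burn 50/13≈3.85, Surgery 12/5≈2.4, Maternity 17/12≈1.42.
Burn: take in full, 13 nurse-hours for value 50 ; 14 left.
Surgery: take in full, 5 nurse-hours for value 12 ; 9 left.
9 nurse-hours left: a 9/12 share of Maternity gives 17×9/12 = 12.75.
Total value = 74.75.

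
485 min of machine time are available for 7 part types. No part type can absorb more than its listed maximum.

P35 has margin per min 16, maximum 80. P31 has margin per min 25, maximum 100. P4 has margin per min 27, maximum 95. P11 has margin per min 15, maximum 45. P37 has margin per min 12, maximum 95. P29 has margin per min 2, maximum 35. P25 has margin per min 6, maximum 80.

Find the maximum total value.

8580

Highest margin per min first: P4 27 > P31 25 > P35 16 > P11 15 > P37 12 > P25 6 > P29 2.
P4: +95 to 95 (cap) ; 390 left.
P31 takes 100 to reach its cap of 100 ; 290 left.
Give P35 80 to hit its cap of 80 ; 210 left.
P11: +45 to 45 (cap) ; 165 left.
Give P37 95 to hit its cap of 95 ; 70 left.
P25 has room for 80 but only 70 remain, so it gets 70.
Total = 16×80 + 25×100 + 27×95 + 15×45 + 12×95 + 6×70 = 8580.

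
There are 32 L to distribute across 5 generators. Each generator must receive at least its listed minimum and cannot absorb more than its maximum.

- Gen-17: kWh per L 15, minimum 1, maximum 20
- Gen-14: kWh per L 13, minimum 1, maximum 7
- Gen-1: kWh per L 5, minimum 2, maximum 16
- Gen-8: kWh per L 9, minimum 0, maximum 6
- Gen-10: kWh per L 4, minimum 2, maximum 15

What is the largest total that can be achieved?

418

Meeting every minimum uses 1+1+2+0+2 = 6 L, leaving 26.
Rank by kWh per L: Gen-17 15 > Gen-14 13 > Gen-8 9 > Gen-1 5 > Gen-10 4.
Gen-17 takes 19 more to reach its cap of 20 — 7 left.
Gen-14: +6 to 7 (cap) — 1 left.
Only 1 left; Gen-8 takes them to reach 1.
Total = 15×20 + 13×7 + 5×2 + 9×1 + 4×2 = 418.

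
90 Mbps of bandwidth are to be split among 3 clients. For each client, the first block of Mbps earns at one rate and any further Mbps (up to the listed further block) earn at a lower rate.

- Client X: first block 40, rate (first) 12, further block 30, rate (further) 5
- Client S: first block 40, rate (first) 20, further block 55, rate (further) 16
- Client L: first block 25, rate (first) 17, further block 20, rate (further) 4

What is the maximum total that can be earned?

Order all 6 blocks by rate: Client S/T1 20 > Client L/T1 17 > Client S/T2 16 > Client X/T1 12 > Client X/T2 5 > Client L/T2 4.
Client S/T1 (20): +40 — 50 left.
Client L T1 at 17: fill all 25 — 25 left.
25 remain; put them into Client S T2 at 16.
Total = 20×40 + 17×25 + 16×25 = 1625.

1625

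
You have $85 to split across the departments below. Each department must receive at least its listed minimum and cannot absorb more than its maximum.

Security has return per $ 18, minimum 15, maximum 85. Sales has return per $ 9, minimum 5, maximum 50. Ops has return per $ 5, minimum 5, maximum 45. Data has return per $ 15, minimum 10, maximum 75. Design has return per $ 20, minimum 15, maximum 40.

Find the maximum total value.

Meeting every minimum uses 15+5+5+10+15 = 50 $, leaving 35.
Rank by return per $: Design 20 > Security 18 > Data 15 > Sales 9 > Ops 5.
Design: +25 to 40 (cap) ; 10 left.
Only 10 left; Security takes them to reach 25.
Total = 18×25 + 9×5 + 5×5 + 15×10 + 20×40 = 1470.

1470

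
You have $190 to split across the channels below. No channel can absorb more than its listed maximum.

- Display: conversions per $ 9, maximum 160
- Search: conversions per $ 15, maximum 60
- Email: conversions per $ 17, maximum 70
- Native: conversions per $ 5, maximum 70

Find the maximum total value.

Rank by conversions per $: Email 17 > Search 15 > Display 9 > Native 5.
Email: +70 to 70 (cap) → 120 left.
Give Search 60 to hit its cap of 60 → 60 left.
Display: +60 (room for 160) → 60. Pool exhausted.
Total = 9×60 + 15×60 + 17×70 = 2630.

2630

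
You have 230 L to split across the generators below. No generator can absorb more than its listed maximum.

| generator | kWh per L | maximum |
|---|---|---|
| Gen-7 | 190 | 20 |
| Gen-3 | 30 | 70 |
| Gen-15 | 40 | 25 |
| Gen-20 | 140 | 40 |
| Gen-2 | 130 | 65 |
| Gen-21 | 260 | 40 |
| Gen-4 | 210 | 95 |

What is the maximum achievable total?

Highest kWh per L first: Gen-21 260 > Gen-4 210 > Gen-7 190 > Gen-20 140 > Gen-2 130 > Gen-15 40 > Gen-3 30.
Gen-21 takes 40 to reach its cap of 40 ; 190 left.
Give Gen-4 95 to hit its cap of 95 ; 95 left.
Gen-7: +20 to 20 (cap) ; 75 left.
Give Gen-20 40 to hit its cap of 40 ; 35 left.
Gen-2: +35 (room for 65) → 35. Pool exhausted.
Total = 190×20 + 140×40 + 130×35 + 260×40 + 210×95 = 44300.

44300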